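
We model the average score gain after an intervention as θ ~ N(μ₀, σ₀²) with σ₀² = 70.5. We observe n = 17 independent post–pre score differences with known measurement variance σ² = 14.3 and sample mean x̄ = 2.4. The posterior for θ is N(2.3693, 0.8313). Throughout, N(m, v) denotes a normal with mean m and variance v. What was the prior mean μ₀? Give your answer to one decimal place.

μ₀ = -0.2

The posterior mean is a precision-weighted average: μ_n = (τ₀μ₀ + τ_data·x̄)/(τ₀+τ_data), with τ₀=1/σ₀² and τ_data=n/σ².
Here τ₀ = 1/70.5 = 0.014184 and τ_data = 17/14.3 = 1.188811, so τ_n = 1.202995.
Rearranging for μ₀: μ₀ = (μ_n·τ_n − τ_data·x̄)/τ₀ = (2.3693·1.202995 − 1.188811·2.4) / 0.014184 = -0.002890/0.014184 ≈ -0.2.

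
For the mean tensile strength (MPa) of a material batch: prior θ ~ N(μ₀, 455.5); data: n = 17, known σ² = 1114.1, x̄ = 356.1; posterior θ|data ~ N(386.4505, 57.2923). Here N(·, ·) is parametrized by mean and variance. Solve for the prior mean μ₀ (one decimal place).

The posterior mean is a precision-weighted average: μ_n = (τ₀μ₀ + τ_data·x̄)/(τ₀+τ_data), with τ₀=1/σ₀² and τ_data=n/σ².
Here τ₀ = 1/455.5 = 0.002195 and τ_data = 17/1114.1 = 0.015259, so τ_n = 0.017454.
Rearranging for μ₀: μ₀ = (μ_n·τ_n − τ_data·x̄)/τ₀ = (386.4505·0.017454 − 0.015259·356.1) / 0.002195 = 1.311377/0.002195 ≈ 597.4.

μ₀ = 597.4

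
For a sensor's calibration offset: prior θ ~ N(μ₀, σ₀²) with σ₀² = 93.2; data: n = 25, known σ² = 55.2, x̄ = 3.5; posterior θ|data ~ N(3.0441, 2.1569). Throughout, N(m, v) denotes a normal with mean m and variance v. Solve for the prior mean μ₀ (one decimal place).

μ₀ = -16.2

With known observation variance, the Normal–Normal posterior has precision τ_n = τ₀ + n/σ² and mean μ_n = (τ₀μ₀ + (n/σ²)x̄)/τ_n.
Here τ₀ = 1/93.2 = 0.010730 and τ_data = 25/55.2 = 0.452899, so τ_n = 0.463629.
Rearranging for μ₀: μ₀ = (μ_n·τ_n − τ_data·x̄)/τ₀ = (3.0441·0.463629 − 0.452899·3.5) / 0.010730 = -0.173813/0.010730 ≈ -16.2.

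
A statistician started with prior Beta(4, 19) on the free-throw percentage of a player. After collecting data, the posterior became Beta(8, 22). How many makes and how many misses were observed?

Beta is conjugate to the binomial likelihood: posterior = Beta(α+s, β+f).
Match parameters: s=8−4=4, f=22−19=3.

4 makes and 3 misses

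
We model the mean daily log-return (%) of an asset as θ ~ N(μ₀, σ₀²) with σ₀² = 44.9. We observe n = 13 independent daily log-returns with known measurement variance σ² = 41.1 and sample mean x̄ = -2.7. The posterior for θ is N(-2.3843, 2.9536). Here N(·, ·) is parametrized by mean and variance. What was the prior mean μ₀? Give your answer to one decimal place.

μ₀ = 2.1

The posterior mean is a precision-weighted average: μ_n = (τ₀μ₀ + τ_data·x̄)/(τ₀+τ_data), with τ₀=1/σ₀² and τ_data=n/σ².
Here τ₀ = 1/44.9 = 0.022272 and τ_data = 13/41.1 = 0.316302, so τ_n = 0.338574.
Rearranging for μ₀: μ₀ = (μ_n·τ_n − τ_data·x̄)/τ₀ = (-2.3843·0.338574 − 0.316302·-2.7) / 0.022272 = 0.046753/0.022272 ≈ 2.1.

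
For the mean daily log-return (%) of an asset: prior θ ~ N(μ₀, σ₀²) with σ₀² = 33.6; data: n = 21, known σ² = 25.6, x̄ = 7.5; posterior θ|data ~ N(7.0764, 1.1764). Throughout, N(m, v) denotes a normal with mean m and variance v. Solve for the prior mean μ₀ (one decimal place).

With known observation variance, the Normal–Normal posterior has precision τ_n = τ₀ + n/σ² and mean μ_n = (τ₀μ₀ + (n/σ²)x̄)/τ_n.
Here τ₀ = 1/33.6 = 0.029762 and τ_data = 21/25.6 = 0.820312, so τ_n = 0.850074.
Rearranging for μ₀: μ₀ = (μ_n·τ_n − τ_data·x̄)/τ₀ = (7.0764·0.850074 − 0.820312·7.5) / 0.029762 = -0.136876/0.029762 ≈ -4.6.

μ₀ = -4.6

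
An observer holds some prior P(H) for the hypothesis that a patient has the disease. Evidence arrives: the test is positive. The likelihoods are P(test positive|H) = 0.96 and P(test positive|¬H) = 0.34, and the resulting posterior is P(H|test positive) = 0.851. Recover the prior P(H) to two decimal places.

P(H) = 0.67

Bayes' rule in odds form gives O(H|E) = O(H)·[P(E|H)/P(E|¬H)], hence O(H) = O(H|E)/LR.
Posterior odds = 0.851/(1−0.851) = 5.7114. LR = 0.96/0.34 = 2.8235.
Prior odds = 5.7114/2.8235 = 2.0228, so P(H) = 2.0228/(1+2.0228) ≈ 0.67.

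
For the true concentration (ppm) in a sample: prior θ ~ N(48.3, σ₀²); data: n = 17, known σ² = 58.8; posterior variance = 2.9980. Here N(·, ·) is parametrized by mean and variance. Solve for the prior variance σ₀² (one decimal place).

σ₀² = 22.5

Posterior precision equals prior precision plus data precision: 1/σ_n² = 1/σ₀² + n/σ².
So 1/σ₀² = 1/2.9980 − 17/58.8 = 0.333556 − 0.289116 = 0.044440.
Hence σ₀² = 1/0.044440 ≈ 22.5.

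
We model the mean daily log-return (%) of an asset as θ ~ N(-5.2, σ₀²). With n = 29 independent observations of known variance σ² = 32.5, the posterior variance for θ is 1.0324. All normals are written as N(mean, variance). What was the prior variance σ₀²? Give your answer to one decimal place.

σ₀² = 13.1

For the Normal–Normal model with known σ², precisions add: τ_n = τ₀ + n/σ².
So 1/σ₀² = 1/1.0324 − 29/32.5 = 0.968617 − 0.892308 = 0.076309.
Hence σ₀² = 1/0.076309 ≈ 13.1.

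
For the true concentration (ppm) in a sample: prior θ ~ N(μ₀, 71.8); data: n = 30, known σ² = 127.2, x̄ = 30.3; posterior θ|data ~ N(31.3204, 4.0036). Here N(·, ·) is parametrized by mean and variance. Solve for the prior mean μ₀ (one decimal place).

With known observation variance, the Normal–Normal posterior has precision τ_n = τ₀ + n/σ² and mean μ_n = (τ₀μ₀ + (n/σ²)x̄)/τ_n.
Here τ₀ = 1/71.8 = 0.013928 and τ_data = 30/127.2 = 0.235849, so τ_n = 0.249777.
Rearranging for μ₀: μ₀ = (μ_n·τ_n − τ_data·x̄)/τ₀ = (31.3204·0.249777 − 0.235849·30.3) / 0.013928 = 0.676891/0.013928 ≈ 48.6.

μ₀ = 48.6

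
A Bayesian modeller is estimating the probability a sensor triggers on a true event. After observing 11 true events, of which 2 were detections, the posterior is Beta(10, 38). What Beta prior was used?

Beta(8, 29)

A Beta(α, β) prior with s successes and f failures in binomial data gives a Beta(α+s, β+f) posterior.
So α = 10 − 2 = 8 and β = 38 − 9 = 29.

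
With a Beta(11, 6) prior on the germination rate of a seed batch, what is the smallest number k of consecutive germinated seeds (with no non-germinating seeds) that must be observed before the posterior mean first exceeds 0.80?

k = 14

After k germinated seeds and 0 non-germinating seeds the posterior is Beta(11+k, 6), with mean (11+k)/(11+6+k).
Set (11+k)/(17+k) > 0.80 and solve: k > (0.80·17 − 11)/(1 − 0.80) = 13.000.
The smallest integer exceeding 13.000 is 14, and checking k=14: (25)/(31) = 0.8065 > 0.80.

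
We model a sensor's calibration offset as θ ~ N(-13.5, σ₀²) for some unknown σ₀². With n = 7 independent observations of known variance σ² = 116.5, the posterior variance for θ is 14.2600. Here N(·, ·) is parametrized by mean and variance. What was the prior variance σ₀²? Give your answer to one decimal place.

Posterior precision equals prior precision plus data precision: 1/σ_n² = 1/σ₀² + n/σ².
So 1/σ₀² = 1/14.2600 − 7/116.5 = 0.070126 − 0.060086 = 0.010040.
Hence σ₀² = 1/0.010040 ≈ 99.6.

σ₀² = 99.6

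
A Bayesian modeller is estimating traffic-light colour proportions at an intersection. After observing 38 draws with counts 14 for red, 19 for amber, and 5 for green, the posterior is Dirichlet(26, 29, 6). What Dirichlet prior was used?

For a Dirichlet(α) prior with multinomial counts c, the posterior is Dirichlet(α + c) componentwise.
Subtract each count from the matching posterior parameter: 26−14=12, 29−19=10, 6−5=1.

Dirichlet(12, 10, 1)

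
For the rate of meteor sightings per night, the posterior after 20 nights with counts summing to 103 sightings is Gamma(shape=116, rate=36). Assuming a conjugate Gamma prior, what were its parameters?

A Gamma(α, β) prior (rate parametrization) on a Poisson rate with n observations summing to S gives posterior Gamma(α+S, β+n).
So α = 116 − 103 = 13 and β = 36 − 20 = 16.

Gamma(shape=13, rate=16)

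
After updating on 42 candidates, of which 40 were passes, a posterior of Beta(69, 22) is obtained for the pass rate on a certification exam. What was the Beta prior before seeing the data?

Under Beta–binomial conjugacy the posterior parameters are (α+s, β+f).
So α = 69 − 40 = 29 and β = 22 − 2 = 20.

Beta(29, 20)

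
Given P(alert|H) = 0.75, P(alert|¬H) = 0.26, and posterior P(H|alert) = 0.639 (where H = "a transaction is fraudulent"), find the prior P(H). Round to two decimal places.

P(H) = 0.38

In odds form, posterior odds = prior odds × likelihood ratio, so prior odds = posterior odds ÷ LR.
Posterior odds = 0.639/(1−0.639) = 1.7701. LR = 0.75/0.26 = 2.8846.
Prior odds = 1.7701/2.8846 = 0.6136, so P(H) = 0.6136/(1+0.6136) ≈ 0.38.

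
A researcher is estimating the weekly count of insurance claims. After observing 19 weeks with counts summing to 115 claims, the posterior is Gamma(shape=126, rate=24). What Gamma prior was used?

Gamma(shape=11, rate=5)

Gamma–Poisson conjugacy: posterior shape = α + Σxᵢ, posterior rate = β + n.
So α = 126 − 115 = 11 and β = 24 − 19 = 5.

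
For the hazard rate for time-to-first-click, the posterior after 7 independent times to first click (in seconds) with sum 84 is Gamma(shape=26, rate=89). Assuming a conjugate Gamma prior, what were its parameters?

For an exponential likelihood with a Gamma(α, β) prior on the rate, n observations with total T give posterior Gamma(α+n, β+T).
So α = 26 − 7 = 19 and β = 89 − 84 = 5.

Gamma(shape=19, rate=5)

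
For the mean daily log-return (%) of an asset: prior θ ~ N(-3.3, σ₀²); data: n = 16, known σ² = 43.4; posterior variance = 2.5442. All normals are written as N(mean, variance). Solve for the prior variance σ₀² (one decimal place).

σ₀² = 41.0

For the Normal–Normal model with known σ², precisions add: τ_n = τ₀ + n/σ².
So 1/σ₀² = 1/2.5442 − 16/43.4 = 0.393051 − 0.368664 = 0.024387.
Hence σ₀² = 1/0.024387 ≈ 41.0.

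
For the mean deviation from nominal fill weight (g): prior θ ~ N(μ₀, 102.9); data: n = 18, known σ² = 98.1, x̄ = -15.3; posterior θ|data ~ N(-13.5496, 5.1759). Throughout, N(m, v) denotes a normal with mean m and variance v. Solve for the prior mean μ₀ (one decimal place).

The posterior mean is a precision-weighted average: μ_n = (τ₀μ₀ + τ_data·x̄)/(τ₀+τ_data), with τ₀=1/σ₀² and τ_data=n/σ².
Here τ₀ = 1/102.9 = 0.009718 and τ_data = 18/98.1 = 0.183486, so τ_n = 0.193204.
Rearranging for μ₀: μ₀ = (μ_n·τ_n − τ_data·x̄)/τ₀ = (-13.5496·0.193204 − 0.183486·-15.3) / 0.009718 = 0.189499/0.009718 ≈ 19.5.

μ₀ = 19.5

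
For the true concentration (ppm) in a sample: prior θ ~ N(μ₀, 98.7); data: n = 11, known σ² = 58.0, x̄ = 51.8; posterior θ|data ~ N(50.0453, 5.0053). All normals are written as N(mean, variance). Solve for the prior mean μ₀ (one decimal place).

With known observation variance, the Normal–Normal posterior has precision τ_n = τ₀ + n/σ² and mean μ_n = (τ₀μ₀ + (n/σ²)x̄)/τ_n.
Here τ₀ = 1/98.7 = 0.010132 and τ_data = 11/58.0 = 0.189655, so τ_n = 0.199787.
Rearranging for μ₀: μ₀ = (μ_n·τ_n − τ_data·x̄)/τ₀ = (50.0453·0.199787 − 0.189655·51.8) / 0.010132 = 0.174271/0.010132 ≈ 17.2.

μ₀ = 17.2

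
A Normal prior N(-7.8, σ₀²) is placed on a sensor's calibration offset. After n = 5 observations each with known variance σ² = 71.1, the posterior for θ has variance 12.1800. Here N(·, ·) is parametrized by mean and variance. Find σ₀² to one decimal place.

For the Normal–Normal model with known σ², precisions add: τ_n = τ₀ + n/σ².
So 1/σ₀² = 1/12.1800 − 5/71.1 = 0.082102 − 0.070323 = 0.011779.
Hence σ₀² = 1/0.011779 ≈ 84.9.

σ₀² = 84.9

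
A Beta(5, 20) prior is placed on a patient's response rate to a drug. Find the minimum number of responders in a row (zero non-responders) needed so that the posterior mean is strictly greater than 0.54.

After k responders and 0 non-responders the posterior is Beta(5+k, 20), with mean (5+k)/(5+20+k).
Set (5+k)/(25+k) > 0.54 and solve: k > (0.54·25 − 5)/(1 − 0.54) = 18.478.
The smallest integer exceeding 18.478 is 19, and checking k=19: (24)/(44) = 0.5455 > 0.54.

k = 19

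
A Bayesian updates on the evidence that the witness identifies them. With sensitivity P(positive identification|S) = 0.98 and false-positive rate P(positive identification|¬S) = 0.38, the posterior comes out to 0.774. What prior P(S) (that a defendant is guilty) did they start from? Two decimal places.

P(S) = 0.57

Bayes' rule in odds form gives O(S|E) = O(S)·[P(E|S)/P(E|¬S)], hence O(S) = O(S|E)/LR.
Posterior odds = 0.774/(1−0.774) = 3.4248. LR = 0.98/0.38 = 2.5789.
Prior odds = 3.4248/2.5789 = 1.3280, so P(S) = 1.3280/(1+1.3280) ≈ 0.57.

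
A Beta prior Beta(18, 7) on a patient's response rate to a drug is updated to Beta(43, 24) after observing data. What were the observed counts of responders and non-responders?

A Beta(α, β) prior with s successes and f failures in binomial data gives a Beta(α+s, β+f) posterior.
So s = 43 − 18 = 25 and f = 24 − 7 = 17.

25 responders and 17 non-responders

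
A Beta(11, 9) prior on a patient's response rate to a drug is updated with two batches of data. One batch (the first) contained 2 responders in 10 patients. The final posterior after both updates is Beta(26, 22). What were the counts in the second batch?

13 responders and 5 non-responders

Because Beta–binomial updating is additive in the counts, the combined data contributed (α_post−α_prior, β_post−β_prior) successes and failures.
Total across both batches: 26−11=15 responders, 22−9=13 non-responders.
Subtract the first batch: 15−2=13 responders and 13−8=5 non-responders.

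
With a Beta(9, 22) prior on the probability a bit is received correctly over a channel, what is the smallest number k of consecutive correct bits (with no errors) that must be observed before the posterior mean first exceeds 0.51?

After k correct bits and 0 errors the posterior is Beta(9+k, 22), with mean (9+k)/(9+22+k).
Set (9+k)/(31+k) > 0.51 and solve: k > (0.51·31 − 9)/(1 − 0.51) = 13.898.
The smallest integer exceeding 13.898 is 14, and checking k=14: (23)/(45) = 0.5111 > 0.51.

k = 14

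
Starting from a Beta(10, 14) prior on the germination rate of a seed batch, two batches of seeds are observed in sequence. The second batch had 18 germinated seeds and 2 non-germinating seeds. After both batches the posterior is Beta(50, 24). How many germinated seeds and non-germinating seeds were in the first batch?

22 germinated seeds and 8 non-germinating seeds

Sequential conjugate updates are equivalent to a single update on the pooled data, so total successes = posterior α − prior α and total failures = posterior β − prior β.
Total across both batches: 50−10=40 germinated seeds, 24−14=10 non-germinating seeds.
Subtract the second batch: 40−18=22 germinated seeds and 10−2=8 non-germinating seeds.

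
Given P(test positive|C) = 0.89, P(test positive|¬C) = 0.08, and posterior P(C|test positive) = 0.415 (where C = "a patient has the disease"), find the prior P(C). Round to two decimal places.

In odds form, posterior odds = prior odds × likelihood ratio, so prior odds = posterior odds ÷ LR.
Posterior odds = 0.415/(1−0.415) = 0.7094. LR = 0.89/0.08 = 11.1250.
Prior odds = 0.7094/11.1250 = 0.0638, so P(C) = 0.0638/(1+0.0638) ≈ 0.06.

P(C) = 0.06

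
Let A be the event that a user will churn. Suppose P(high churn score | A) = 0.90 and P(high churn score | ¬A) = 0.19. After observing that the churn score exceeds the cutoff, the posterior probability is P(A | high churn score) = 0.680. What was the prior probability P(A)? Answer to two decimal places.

P(A) = 0.31

Bayes' rule in odds form gives O(A|E) = O(A)·[P(E|A)/P(E|¬A)], hence O(A) = O(A|E)/LR.
Posterior odds = 0.680/(1−0.680) = 2.1250. LR = 0.90/0.19 = 4.7368.
Prior odds = 2.1250/4.7368 = 0.4486, so P(A) = 0.4486/(1+0.4486) ≈ 0.31.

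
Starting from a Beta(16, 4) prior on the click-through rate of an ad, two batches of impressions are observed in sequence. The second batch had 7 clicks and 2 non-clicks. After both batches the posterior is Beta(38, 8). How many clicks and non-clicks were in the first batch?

Sequential conjugate updates are equivalent to a single update on the pooled data, so total successes = posterior α − prior α and total failures = posterior β − prior β.
Total across both batches: 38−16=22 clicks, 8−4=4 non-clicks.
Subtract the second batch: 22−7=15 clicks and 4−2=2 non-clicks.

15 clicks and 2 non-clicks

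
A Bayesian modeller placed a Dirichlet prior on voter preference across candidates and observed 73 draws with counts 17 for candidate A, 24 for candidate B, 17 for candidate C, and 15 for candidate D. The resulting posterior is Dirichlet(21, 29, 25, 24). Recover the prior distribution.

Dirichlet(4, 5, 8, 9)

For a Dirichlet(α) prior with multinomial counts c, the posterior is Dirichlet(α + c) componentwise.
Subtract each count from the matching posterior parameter: 21−17=4, 29−24=5, 25−17=8, 24−15=9.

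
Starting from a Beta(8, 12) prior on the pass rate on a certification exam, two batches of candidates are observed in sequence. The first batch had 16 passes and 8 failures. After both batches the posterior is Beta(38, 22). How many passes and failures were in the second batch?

Because Beta–binomial updating is additive in the counts, the combined data contributed (α_post−α_prior, β_post−β_prior) successes and failures.
Total across both batches: 38−8=30 passes, 22−12=10 failures.
Subtract the first batch: 30−16=14 passes and 10−8=2 failures.

14 passes and 2 failures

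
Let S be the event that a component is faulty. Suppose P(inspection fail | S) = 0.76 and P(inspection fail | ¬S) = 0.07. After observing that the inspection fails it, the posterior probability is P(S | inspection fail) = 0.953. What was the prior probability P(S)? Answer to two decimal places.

P(S) = 0.65

In odds form, posterior odds = prior odds × likelihood ratio, so prior odds = posterior odds ÷ LR.
Posterior odds = 0.953/(1−0.953) = 20.2766. LR = 0.76/0.07 = 10.8571.
Prior odds = 20.2766/10.8571 = 1.8676, so P(S) = 1.8676/(1+1.8676) ≈ 0.65.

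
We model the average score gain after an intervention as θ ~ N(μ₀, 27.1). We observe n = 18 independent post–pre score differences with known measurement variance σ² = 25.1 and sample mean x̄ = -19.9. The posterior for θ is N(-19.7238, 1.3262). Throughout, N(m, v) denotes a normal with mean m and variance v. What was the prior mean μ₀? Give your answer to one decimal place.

μ₀ = -16.3

With known observation variance, the Normal–Normal posterior has precision τ_n = τ₀ + n/σ² and mean μ_n = (τ₀μ₀ + (n/σ²)x̄)/τ_n.
Here τ₀ = 1/27.1 = 0.036900 and τ_data = 18/25.1 = 0.717131, so τ_n = 0.754031.
Rearranging for μ₀: μ₀ = (μ_n·τ_n − τ_data·x̄)/τ₀ = (-19.7238·0.754031 − 0.717131·-19.9) / 0.036900 = -0.601450/0.036900 ≈ -16.3.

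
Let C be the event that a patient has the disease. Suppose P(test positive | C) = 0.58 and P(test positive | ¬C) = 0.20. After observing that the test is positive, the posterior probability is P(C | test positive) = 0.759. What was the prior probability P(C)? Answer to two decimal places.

P(C) = 0.52

Bayes' rule in odds form gives O(C|E) = O(C)·[P(E|C)/P(E|¬C)], hence O(C) = O(C|E)/LR.
Posterior odds = 0.759/(1−0.759) = 3.1494. LR = 0.58/0.20 = 2.9000.
Prior odds = 3.1494/2.9000 = 1.0860, so P(C) = 1.0860/(1+1.0860) ≈ 0.52.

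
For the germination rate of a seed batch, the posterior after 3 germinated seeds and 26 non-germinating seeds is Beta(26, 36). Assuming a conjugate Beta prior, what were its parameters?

Beta(23, 10)

Under Beta–binomial conjugacy the posterior parameters are (a+s, b+f).
So a = 26 − 3 = 23 and b = 36 − 26 = 10.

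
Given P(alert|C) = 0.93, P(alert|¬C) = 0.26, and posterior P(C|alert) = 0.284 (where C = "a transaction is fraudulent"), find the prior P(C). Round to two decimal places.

In odds form, posterior odds = prior odds × likelihood ratio, so prior odds = posterior odds ÷ LR.
Posterior odds = 0.284/(1−0.284) = 0.3966. LR = 0.93/0.26 = 3.5769.
Prior odds = 0.3966/3.5769 = 0.1109, so P(C) = 0.1109/(1+0.1109) ≈ 0.10.

P(C) = 0.10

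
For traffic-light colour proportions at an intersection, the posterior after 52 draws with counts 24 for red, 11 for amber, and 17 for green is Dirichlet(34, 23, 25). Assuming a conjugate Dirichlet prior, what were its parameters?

Dirichlet(10, 12, 8)

For a Dirichlet(α) prior with multinomial counts c, the posterior is Dirichlet(α + c) componentwise.
Subtract each count from the matching posterior parameter: 34−24=10, 23−11=12, 25−17=8.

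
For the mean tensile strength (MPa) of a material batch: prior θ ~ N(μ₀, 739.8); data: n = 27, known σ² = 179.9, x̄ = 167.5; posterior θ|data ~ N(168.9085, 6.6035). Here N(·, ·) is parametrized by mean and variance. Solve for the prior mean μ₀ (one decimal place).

The posterior mean is a precision-weighted average: μ_n = (τ₀μ₀ + τ_data·x̄)/(τ₀+τ_data), with τ₀=1/σ₀² and τ_data=n/σ².
Here τ₀ = 1/739.8 = 0.001352 and τ_data = 27/179.9 = 0.150083, so τ_n = 0.151435.
Rearranging for μ₀: μ₀ = (μ_n·τ_n − τ_data·x̄)/τ₀ = (168.9085·0.151435 − 0.150083·167.5) / 0.001352 = 0.439756/0.001352 ≈ 325.3.

μ₀ = 325.3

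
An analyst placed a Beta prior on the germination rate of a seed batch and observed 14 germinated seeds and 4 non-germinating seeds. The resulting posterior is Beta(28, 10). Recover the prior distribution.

Beta is conjugate to the binomial likelihood: posterior = Beta(α+s, β+f).
Subtract the data counts: 28−14=14, 10−4=6.

Beta(14, 6)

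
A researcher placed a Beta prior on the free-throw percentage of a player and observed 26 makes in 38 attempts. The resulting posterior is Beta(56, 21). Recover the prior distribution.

Beta(30, 9)

Under Beta–binomial conjugacy the posterior parameters are (a+s, b+f).
So a = 56 − 26 = 30 and b = 21 − 12 = 9.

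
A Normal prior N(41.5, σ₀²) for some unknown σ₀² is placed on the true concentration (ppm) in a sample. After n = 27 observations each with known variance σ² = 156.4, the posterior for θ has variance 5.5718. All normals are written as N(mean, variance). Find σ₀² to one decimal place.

σ₀² = 146.2

Posterior precision equals prior precision plus data precision: 1/σ_n² = 1/σ₀² + n/σ².
So 1/σ₀² = 1/5.5718 − 27/156.4 = 0.179475 − 0.172634 = 0.006841.
Hence σ₀² = 1/0.006841 ≈ 146.2.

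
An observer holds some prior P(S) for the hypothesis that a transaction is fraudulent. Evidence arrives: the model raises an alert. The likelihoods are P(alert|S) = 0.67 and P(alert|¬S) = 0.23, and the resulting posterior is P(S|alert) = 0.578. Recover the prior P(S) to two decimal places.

In odds form, posterior odds = prior odds × likelihood ratio, so prior odds = posterior odds ÷ LR.
Posterior odds = 0.578/(1−0.578) = 1.3697. LR = 0.67/0.23 = 2.9130.
Prior odds = 1.3697/2.9130 = 0.4702, so P(S) = 0.4702/(1+0.4702) ≈ 0.32.

P(S) = 0.32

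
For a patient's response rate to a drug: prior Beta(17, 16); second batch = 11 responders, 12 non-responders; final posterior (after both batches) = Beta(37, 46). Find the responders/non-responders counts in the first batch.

Sequential conjugate updates are equivalent to a single update on the pooled data, so total successes = posterior α − prior α and total failures = posterior β − prior β.
Total across both batches: 37−17=20 responders, 46−16=30 non-responders.
Subtract the second batch: 20−11=9 responders and 30−12=18 non-responders.

9 responders and 18 non-responders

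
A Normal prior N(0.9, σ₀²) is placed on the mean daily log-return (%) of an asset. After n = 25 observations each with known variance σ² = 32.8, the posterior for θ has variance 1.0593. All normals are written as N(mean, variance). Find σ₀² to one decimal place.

Posterior precision equals prior precision plus data precision: 1/σ_n² = 1/σ₀² + n/σ².
So 1/σ₀² = 1/1.0593 − 25/32.8 = 0.944020 − 0.762195 = 0.181825.
Hence σ₀² = 1/0.181825 ≈ 5.5.

σ₀² = 5.5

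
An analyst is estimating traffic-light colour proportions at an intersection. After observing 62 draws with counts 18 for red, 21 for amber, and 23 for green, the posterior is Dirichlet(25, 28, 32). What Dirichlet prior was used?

For a Dirichlet(α) prior with multinomial counts c, the posterior is Dirichlet(α + c) componentwise.
Subtract each count from the matching posterior parameter: 25−18=7, 28−21=7, 32−23=9.

Dirichlet(7, 7, 9)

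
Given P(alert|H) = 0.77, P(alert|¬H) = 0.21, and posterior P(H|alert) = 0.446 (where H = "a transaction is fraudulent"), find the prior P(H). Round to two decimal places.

Bayes' rule in odds form gives O(H|E) = O(H)·[P(E|H)/P(E|¬H)], hence O(H) = O(H|E)/LR.
Posterior odds = 0.446/(1−0.446) = 0.8051. LR = 0.77/0.21 = 3.6667.
Prior odds = 0.8051/3.6667 = 0.2196, so P(H) = 0.2196/(1+0.2196) ≈ 0.18.

P(H) = 0.18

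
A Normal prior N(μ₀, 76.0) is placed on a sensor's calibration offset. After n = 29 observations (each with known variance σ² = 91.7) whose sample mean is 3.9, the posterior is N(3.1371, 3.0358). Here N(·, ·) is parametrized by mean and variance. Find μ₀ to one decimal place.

The posterior mean is a precision-weighted average: μ_n = (τ₀μ₀ + τ_data·x̄)/(τ₀+τ_data), with τ₀=1/σ₀² and τ_data=n/σ².
Here τ₀ = 1/76.0 = 0.013158 and τ_data = 29/91.7 = 0.316249, so τ_n = 0.329407.
Rearranging for μ₀: μ₀ = (μ_n·τ_n − τ_data·x̄)/τ₀ = (3.1371·0.329407 − 0.316249·3.9) / 0.013158 = -0.199988/0.013158 ≈ -15.2.

μ₀ = -15.2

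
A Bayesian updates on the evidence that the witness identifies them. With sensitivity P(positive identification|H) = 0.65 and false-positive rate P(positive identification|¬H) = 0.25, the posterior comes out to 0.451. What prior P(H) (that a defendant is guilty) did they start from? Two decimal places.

P(H) = 0.24

In odds form, posterior odds = prior odds × likelihood ratio, so prior odds = posterior odds ÷ LR.
Posterior odds = 0.451/(1−0.451) = 0.8215. LR = 0.65/0.25 = 2.6000.
Prior odds = 0.8215/2.6000 = 0.3160, so P(H) = 0.3160/(1+0.3160) ≈ 0.24.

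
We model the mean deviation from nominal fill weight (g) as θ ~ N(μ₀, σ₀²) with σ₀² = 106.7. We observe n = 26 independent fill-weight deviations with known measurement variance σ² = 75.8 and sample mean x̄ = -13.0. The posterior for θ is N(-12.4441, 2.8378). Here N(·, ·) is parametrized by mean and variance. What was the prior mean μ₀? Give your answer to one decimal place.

μ₀ = 7.9

With known observation variance, the Normal–Normal posterior has precision τ_n = τ₀ + n/σ² and mean μ_n = (τ₀μ₀ + (n/σ²)x̄)/τ_n.
Here τ₀ = 1/106.7 = 0.009372 and τ_data = 26/75.8 = 0.343008, so τ_n = 0.352380.
Rearranging for μ₀: μ₀ = (μ_n·τ_n − τ_data·x̄)/τ₀ = (-12.4441·0.352380 − 0.343008·-13.0) / 0.009372 = 0.074052/0.009372 ≈ 7.9.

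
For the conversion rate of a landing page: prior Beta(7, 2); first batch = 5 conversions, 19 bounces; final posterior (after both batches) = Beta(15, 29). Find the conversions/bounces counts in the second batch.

Because Beta–binomial updating is additive in the counts, the combined data contributed (α_post−α_prior, β_post−β_prior) successes and failures.
Total across both batches: 15−7=8 conversions, 29−2=27 bounces.
Subtract the first batch: 8−5=3 conversions and 27−19=8 bounces.

3 conversions and 8 bounces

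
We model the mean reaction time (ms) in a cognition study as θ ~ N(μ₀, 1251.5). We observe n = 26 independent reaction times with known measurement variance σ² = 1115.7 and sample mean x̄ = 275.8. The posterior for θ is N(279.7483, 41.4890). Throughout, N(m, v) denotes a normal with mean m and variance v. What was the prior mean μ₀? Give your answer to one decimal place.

The posterior mean is a precision-weighted average: μ_n = (τ₀μ₀ + τ_data·x̄)/(τ₀+τ_data), with τ₀=1/σ₀² and τ_data=n/σ².
Here τ₀ = 1/1251.5 = 0.000799 and τ_data = 26/1115.7 = 0.023304, so τ_n = 0.024103.
Rearranging for μ₀: μ₀ = (μ_n·τ_n − τ_data·x̄)/τ₀ = (279.7483·0.024103 − 0.023304·275.8) / 0.000799 = 0.315530/0.000799 ≈ 394.9.

μ₀ = 394.9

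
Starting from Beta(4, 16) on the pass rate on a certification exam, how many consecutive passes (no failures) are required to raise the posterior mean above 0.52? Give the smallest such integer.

After k passes and 0 failures the posterior is Beta(4+k, 16), with mean (4+k)/(4+16+k).
Set (4+k)/(20+k) > 0.52 and solve: k > (0.52·20 − 4)/(1 − 0.52) = 13.333.
The smallest integer exceeding 13.333 is 14, and checking k=14: (18)/(34) = 0.5294 > 0.52.

k = 14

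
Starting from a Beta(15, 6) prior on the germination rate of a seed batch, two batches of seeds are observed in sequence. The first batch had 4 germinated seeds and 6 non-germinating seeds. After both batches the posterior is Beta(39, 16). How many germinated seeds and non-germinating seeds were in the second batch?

Because Beta–binomial updating is additive in the counts, the combined data contributed (α_post−α_prior, β_post−β_prior) successes and failures.
Total across both batches: 39−15=24 germinated seeds, 16−6=10 non-germinating seeds.
Subtract the first batch: 24−4=20 germinated seeds and 10−6=4 non-germinating seeds.

20 germinated seeds and 4 non-germinating seeds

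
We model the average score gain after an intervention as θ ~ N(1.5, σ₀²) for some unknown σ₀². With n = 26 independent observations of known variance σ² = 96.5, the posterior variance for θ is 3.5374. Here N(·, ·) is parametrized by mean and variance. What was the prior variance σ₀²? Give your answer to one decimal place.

σ₀² = 75.4

For the Normal–Normal model with known σ², precisions add: τ_n = τ₀ + n/σ².
So 1/σ₀² = 1/3.5374 − 26/96.5 = 0.282694 − 0.269430 = 0.013264.
Hence σ₀² = 1/0.013264 ≈ 75.4.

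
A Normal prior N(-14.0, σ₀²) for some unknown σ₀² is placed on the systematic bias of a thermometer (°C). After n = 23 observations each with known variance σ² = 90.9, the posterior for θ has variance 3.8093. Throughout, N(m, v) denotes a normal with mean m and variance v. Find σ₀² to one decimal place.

Posterior precision equals prior precision plus data precision: 1/σ_n² = 1/σ₀² + n/σ².
So 1/σ₀² = 1/3.8093 − 23/90.9 = 0.262515 − 0.253025 = 0.009490.
Hence σ₀² = 1/0.009490 ≈ 105.4.

σ₀² = 105.4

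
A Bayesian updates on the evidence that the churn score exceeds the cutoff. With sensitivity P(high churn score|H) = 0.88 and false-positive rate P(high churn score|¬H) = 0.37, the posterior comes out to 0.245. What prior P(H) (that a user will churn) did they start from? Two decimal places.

P(H) = 0.12

In odds form, posterior odds = prior odds × likelihood ratio, so prior odds = posterior odds ÷ LR.
Posterior odds = 0.245/(1−0.245) = 0.3245. LR = 0.88/0.37 = 2.3784.
Prior odds = 0.3245/2.3784 = 0.1364, so P(H) = 0.1364/(1+0.1364) ≈ 0.12.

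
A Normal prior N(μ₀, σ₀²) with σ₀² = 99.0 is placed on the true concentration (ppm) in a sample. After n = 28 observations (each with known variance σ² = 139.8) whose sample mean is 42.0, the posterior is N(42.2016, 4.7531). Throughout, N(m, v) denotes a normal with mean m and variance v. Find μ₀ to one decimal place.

μ₀ = 46.2

With known observation variance, the Normal–Normal posterior has precision τ_n = τ₀ + n/σ² and mean μ_n = (τ₀μ₀ + (n/σ²)x̄)/τ_n.
Here τ₀ = 1/99.0 = 0.010101 and τ_data = 28/139.8 = 0.200286, so τ_n = 0.210387.
Rearranging for μ₀: μ₀ = (μ_n·τ_n − τ_data·x̄)/τ₀ = (42.2016·0.210387 − 0.200286·42.0) / 0.010101 = 0.466656/0.010101 ≈ 46.2.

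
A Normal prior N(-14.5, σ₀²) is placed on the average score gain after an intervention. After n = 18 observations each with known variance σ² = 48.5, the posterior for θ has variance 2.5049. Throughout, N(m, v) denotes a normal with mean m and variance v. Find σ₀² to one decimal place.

Posterior precision equals prior precision plus data precision: 1/σ_n² = 1/σ₀² + n/σ².
So 1/σ₀² = 1/2.5049 − 18/48.5 = 0.399218 − 0.371134 = 0.028084.
Hence σ₀² = 1/0.028084 ≈ 35.6.

σ₀² = 35.6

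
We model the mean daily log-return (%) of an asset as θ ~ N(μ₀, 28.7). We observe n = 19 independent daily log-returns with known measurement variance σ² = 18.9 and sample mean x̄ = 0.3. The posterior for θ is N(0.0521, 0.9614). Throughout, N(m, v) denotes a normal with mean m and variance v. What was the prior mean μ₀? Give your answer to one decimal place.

With known observation variance, the Normal–Normal posterior has precision τ_n = τ₀ + n/σ² and mean μ_n = (τ₀μ₀ + (n/σ²)x̄)/τ_n.
Here τ₀ = 1/28.7 = 0.034843 and τ_data = 19/18.9 = 1.005291, so τ_n = 1.040134.
Rearranging for μ₀: μ₀ = (μ_n·τ_n − τ_data·x̄)/τ₀ = (0.0521·1.040134 − 1.005291·0.3) / 0.034843 = -0.247396/0.034843 ≈ -7.1.

μ₀ = -7.1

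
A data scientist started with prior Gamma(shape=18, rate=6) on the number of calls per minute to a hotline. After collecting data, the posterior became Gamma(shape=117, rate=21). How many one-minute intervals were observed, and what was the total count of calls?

n = 15 one-minute intervals with total 99 calls

A Gamma(α, β) prior (rate parametrization) on a Poisson rate with n observations summing to S gives posterior Gamma(α+S, β+n).
Matching: Σxᵢ = 117 − 18 = 99 and n = 21 − 6 = 15.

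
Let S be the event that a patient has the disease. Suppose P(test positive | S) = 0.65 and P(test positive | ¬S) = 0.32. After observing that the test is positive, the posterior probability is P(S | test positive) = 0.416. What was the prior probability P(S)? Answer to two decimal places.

P(S) = 0.26

Bayes' rule in odds form gives O(S|E) = O(S)·[P(E|S)/P(E|¬S)], hence O(S) = O(S|E)/LR.
Posterior odds = 0.416/(1−0.416) = 0.7123. LR = 0.65/0.32 = 2.0312.
Prior odds = 0.7123/2.0312 = 0.3507, so P(S) = 0.3507/(1+0.3507) ≈ 0.26.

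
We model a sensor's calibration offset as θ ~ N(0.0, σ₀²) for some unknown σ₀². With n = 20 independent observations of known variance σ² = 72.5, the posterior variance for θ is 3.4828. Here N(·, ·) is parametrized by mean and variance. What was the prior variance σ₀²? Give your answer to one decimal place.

σ₀² = 88.8

For the Normal–Normal model with known σ², precisions add: τ_n = τ₀ + n/σ².
So 1/σ₀² = 1/3.4828 − 20/72.5 = 0.287125 − 0.275862 = 0.011263.
Hence σ₀² = 1/0.011263 ≈ 88.8.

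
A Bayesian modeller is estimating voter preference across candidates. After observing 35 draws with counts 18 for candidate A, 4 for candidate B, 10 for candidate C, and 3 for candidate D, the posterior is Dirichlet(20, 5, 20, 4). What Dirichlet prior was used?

For a Dirichlet(α) prior with multinomial counts c, the posterior is Dirichlet(α + c) componentwise.
Subtract each count from the matching posterior parameter: 20−18=2, 5−4=1, 20−10=10, 4−3=1.

Dirichlet(2, 1, 10, 1)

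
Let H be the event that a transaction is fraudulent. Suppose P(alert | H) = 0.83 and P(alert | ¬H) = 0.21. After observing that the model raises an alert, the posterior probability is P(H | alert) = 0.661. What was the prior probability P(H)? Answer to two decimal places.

Bayes' rule in odds form gives O(H|E) = O(H)·[P(E|H)/P(E|¬H)], hence O(H) = O(H|E)/LR.
Posterior odds = 0.661/(1−0.661) = 1.9499. LR = 0.83/0.21 = 3.9524.
Prior odds = 1.9499/3.9524 = 0.4933, so P(H) = 0.4933/(1+0.4933) ≈ 0.33.

P(H) = 0.33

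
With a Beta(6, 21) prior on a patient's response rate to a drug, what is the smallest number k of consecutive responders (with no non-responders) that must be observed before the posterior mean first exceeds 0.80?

k = 79

After k responders and 0 non-responders the posterior is Beta(6+k, 21), with mean (6+k)/(6+21+k).
Set (6+k)/(27+k) > 0.80 and solve: k > (0.80·27 − 6)/(1 − 0.80) = 78.000.
The smallest integer exceeding 78.000 is 79, and checking k=79: (85)/(106) = 0.8019 > 0.80.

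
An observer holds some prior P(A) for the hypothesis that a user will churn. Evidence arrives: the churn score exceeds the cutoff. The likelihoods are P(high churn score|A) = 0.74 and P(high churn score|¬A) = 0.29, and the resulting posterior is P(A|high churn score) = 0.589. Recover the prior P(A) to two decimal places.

P(A) = 0.36

In odds form, posterior odds = prior odds × likelihood ratio, so prior odds = posterior odds ÷ LR.
Posterior odds = 0.589/(1−0.589) = 1.4331. LR = 0.74/0.29 = 2.5517.
Prior odds = 1.4331/2.5517 = 0.5616, so P(A) = 0.5616/(1+0.5616) ≈ 0.36.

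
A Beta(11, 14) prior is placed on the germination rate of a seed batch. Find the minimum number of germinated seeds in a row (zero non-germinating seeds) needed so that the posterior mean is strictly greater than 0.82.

After k germinated seeds and 0 non-germinating seeds the posterior is Beta(11+k, 14), with mean (11+k)/(11+14+k).
Set (11+k)/(25+k) > 0.82 and solve: k > (0.82·25 − 11)/(1 − 0.82) = 52.778.
The smallest integer exceeding 52.778 is 53, and checking k=53: (64)/(78) = 0.8205 > 0.82.

k = 53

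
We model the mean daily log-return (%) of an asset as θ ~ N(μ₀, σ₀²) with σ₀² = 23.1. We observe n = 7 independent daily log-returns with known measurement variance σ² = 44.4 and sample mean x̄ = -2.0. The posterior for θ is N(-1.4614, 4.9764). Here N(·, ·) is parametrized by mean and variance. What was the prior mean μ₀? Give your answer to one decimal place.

μ₀ = 0.5

With known observation variance, the Normal–Normal posterior has precision τ_n = τ₀ + n/σ² and mean μ_n = (τ₀μ₀ + (n/σ²)x̄)/τ_n.
Here τ₀ = 1/23.1 = 0.043290 and τ_data = 7/44.4 = 0.157658, so τ_n = 0.200948.
Rearranging for μ₀: μ₀ = (μ_n·τ_n − τ_data·x̄)/τ₀ = (-1.4614·0.200948 − 0.157658·-2.0) / 0.043290 = 0.021651/0.043290 ≈ 0.5.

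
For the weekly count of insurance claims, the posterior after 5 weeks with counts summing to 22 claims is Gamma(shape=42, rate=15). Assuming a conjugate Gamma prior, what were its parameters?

A Gamma(α, β) prior (rate parametrization) on a Poisson rate with n observations summing to S gives posterior Gamma(α+S, β+n).
So α = 42 − 22 = 20 and β = 15 − 5 = 10.

Gamma(shape=20, rate=10)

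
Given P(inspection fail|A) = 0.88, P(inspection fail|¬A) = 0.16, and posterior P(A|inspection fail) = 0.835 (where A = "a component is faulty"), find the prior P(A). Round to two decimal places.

P(A) = 0.48

Bayes' rule in odds form gives O(A|E) = O(A)·[P(E|A)/P(E|¬A)], hence O(A) = O(A|E)/LR.
Posterior odds = 0.835/(1−0.835) = 5.0606. LR = 0.88/0.16 = 5.5000.
Prior odds = 5.0606/5.5000 = 0.9201, so P(A) = 0.9201/(1+0.9201) ≈ 0.48.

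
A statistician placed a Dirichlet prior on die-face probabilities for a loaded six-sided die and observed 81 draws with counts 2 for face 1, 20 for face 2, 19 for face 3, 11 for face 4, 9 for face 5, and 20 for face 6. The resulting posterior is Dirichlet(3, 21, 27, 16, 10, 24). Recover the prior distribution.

Dirichlet(1, 1, 8, 5, 1, 4)

For a Dirichlet(α) prior with multinomial counts c, the posterior is Dirichlet(α + c) componentwise.
Subtract each count from the matching posterior parameter: 3−2=1, 21−20=1, 27−19=8, 16−11=5, 10−9=1, 24−20=4.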